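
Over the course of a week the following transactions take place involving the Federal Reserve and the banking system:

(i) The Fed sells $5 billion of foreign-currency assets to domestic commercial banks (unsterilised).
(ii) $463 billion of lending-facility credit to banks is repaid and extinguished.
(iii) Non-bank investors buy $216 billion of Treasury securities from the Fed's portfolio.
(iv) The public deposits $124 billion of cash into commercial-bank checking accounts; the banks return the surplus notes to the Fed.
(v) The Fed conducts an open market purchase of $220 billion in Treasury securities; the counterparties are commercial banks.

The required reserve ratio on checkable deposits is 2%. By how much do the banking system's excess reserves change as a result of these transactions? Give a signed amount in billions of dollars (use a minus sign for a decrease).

-$338.16 billion

FX sale $5 billion: reserves −$5B, deposits 0.
Discount-window repayment $463 billion: reserves −$463B, deposits 0.
Asset sale (to non-banks) $216 billion: reserves −$216B, deposits −$216B.
Currency deposit $124 billion: reserves +$124B, deposits +$124B.
OMO purchase (from banks) $220 billion: reserves +$220B, deposits 0.
Totals: Δreserves = −$340B, Δdeposits = −$92B.
Δrequired reserves = 2% × −$92B = −$1.84B.
Δexcess reserves = Δreserves − Δrequired = −$340B − (−$1.84B) = -$338.16 billion.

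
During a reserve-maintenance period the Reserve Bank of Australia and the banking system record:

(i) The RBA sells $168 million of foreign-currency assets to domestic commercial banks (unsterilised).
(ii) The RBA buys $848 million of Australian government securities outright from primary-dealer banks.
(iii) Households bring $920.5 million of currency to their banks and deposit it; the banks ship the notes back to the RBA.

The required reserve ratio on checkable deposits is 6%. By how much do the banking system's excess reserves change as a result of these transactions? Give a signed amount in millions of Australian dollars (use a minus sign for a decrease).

FX sale $168 million: reserves −$168M, deposits 0.
OMO purchase (from banks) $848 million: reserves +$848M, deposits 0.
Currency deposit $920.5 million: reserves +$920.5M, deposits +$920.5M.
Totals: Δreserves = +$1600.5M, Δdeposits = +$920.5M.
Δrequired reserves = 6% × +$920.5M = +$55.23M.
Δexcess reserves = Δreserves − Δrequired = +$1600.5M − (+$55.23M) = +$1545.27 million.

+$1545.27 million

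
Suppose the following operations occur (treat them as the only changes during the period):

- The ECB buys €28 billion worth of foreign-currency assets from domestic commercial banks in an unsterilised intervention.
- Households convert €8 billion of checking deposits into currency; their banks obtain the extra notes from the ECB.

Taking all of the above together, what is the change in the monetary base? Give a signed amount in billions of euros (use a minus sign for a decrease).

+€28 billion

FX purchase €28 billion: ECB balance sheet expands → +€28B.
Currency withdrawal €8 billion: just a shift between currency and reserves — both are base money → 0.
Net: 28 + 0 = +€28 billion.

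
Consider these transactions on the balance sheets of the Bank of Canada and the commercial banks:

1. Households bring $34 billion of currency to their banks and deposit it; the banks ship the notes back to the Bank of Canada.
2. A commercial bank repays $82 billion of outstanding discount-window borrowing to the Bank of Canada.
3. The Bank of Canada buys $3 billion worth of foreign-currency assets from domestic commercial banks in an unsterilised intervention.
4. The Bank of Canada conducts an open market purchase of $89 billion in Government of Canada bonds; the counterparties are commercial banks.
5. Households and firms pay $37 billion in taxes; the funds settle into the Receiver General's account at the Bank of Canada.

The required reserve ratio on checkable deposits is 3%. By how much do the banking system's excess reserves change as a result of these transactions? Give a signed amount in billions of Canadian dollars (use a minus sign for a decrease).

Currency deposit $34 billion: reserves +$34B, deposits +$34B.
Discount-window repayment $82 billion: reserves −$82B, deposits 0.
FX purchase $3 billion: reserves +$3B, deposits 0.
OMO purchase (from banks) $89 billion: reserves +$89B, deposits 0.
Government account inflow $37 billion: reserves −$37B, deposits −$37B.
Totals: Δreserves = +$7B, Δdeposits = −$3B.
Δrequired reserves = 3% × −$3B = −$0.09B.
Δexcess reserves = Δreserves − Δrequired = +$7B − (−$0.09B) = +$7.09 billion.

+$7.09 billion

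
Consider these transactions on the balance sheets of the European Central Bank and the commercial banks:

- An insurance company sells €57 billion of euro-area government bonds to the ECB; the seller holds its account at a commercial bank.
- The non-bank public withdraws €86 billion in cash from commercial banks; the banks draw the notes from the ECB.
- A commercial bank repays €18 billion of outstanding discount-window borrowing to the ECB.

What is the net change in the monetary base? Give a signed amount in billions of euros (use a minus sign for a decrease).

+€39 billion

Asset purchase (from non-banks) €57 billion: ECB balance sheet expands → +€57B.
Currency withdrawal €86 billion: just a shift between currency and reserves — both are base money → 0.
Discount-window repayment €18 billion: ECB balance sheet contracts → −€18B.
Net: 57 + 0 − 18 = +€39 billion.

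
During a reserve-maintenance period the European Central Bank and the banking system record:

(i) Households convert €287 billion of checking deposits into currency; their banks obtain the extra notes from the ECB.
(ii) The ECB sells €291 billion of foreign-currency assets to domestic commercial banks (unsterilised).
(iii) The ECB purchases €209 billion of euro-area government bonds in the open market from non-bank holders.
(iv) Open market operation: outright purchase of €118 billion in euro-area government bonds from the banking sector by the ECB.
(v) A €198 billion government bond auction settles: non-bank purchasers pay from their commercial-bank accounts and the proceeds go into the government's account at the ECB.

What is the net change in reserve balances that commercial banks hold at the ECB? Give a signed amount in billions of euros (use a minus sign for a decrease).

Currency withdrawal €287 billion: banks swap reserves for currency → −€287B.
FX sale €291 billion: the buying banks pay out of their reserve balances → −€291B.
Asset purchase (from non-banks) €209 billion: the ECB pays by crediting reserve accounts → +€209B.
OMO purchase (from banks) €118 billion: the ECB pays by crediting reserve accounts → +€118B.
Government account inflow €198 billion: funds move from bank reserves into the government account → −€198B.
Net: −287 − 291 + 209 + 118 − 198 = -€449 billion.

-€449 billion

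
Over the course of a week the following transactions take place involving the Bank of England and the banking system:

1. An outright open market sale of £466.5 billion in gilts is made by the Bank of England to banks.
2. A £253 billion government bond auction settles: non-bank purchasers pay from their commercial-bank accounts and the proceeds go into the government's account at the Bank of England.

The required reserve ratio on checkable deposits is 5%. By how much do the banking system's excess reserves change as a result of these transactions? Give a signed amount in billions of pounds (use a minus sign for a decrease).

OMO sale (to banks) £466.5 billion: reserves −£466.5B, deposits 0.
Government account inflow £253 billion: reserves −£253B, deposits −£253B.
Totals: Δreserves = −£719.5B, Δdeposits = −£253B.
Δrequired reserves = 5% × −£253B = −£12.65B.
Δexcess reserves = Δreserves − Δrequired = −£719.5B − (−£12.65B) = -£706.85 billion.

-£706.85 billion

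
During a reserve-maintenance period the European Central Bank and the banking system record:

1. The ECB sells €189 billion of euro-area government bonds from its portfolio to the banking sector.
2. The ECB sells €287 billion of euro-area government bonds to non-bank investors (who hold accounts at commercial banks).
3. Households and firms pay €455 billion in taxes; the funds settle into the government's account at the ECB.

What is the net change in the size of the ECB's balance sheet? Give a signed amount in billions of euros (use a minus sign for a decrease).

-€476 billion

OMO sale (to banks) €189 billion: an ECB asset is shed → −€189B.
Asset sale (to non-banks) €287 billion: an ECB asset is shed → −€287B.
Government account inflow €455 billion: only the composition of liabilities changes → 0.
Net: −189 − 287 + 0 = -€476 billion.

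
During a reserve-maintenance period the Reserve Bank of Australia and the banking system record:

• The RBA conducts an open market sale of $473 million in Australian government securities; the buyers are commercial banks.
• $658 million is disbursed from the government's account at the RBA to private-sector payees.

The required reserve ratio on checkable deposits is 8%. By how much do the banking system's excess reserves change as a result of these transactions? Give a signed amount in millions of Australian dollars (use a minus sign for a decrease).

OMO sale (to banks) $473 million: reserves −$473M, deposits 0.
Government spending $658 million: reserves +$658M, deposits +$658M.
Totals: Δreserves = +$185M, Δdeposits = +$658M.
Δrequired reserves = 8% × +$658M = +$52.64M.
Δexcess reserves = Δreserves − Δrequired = +$185M − (+$52.64M) = +$132.36 million.

+$132.36 million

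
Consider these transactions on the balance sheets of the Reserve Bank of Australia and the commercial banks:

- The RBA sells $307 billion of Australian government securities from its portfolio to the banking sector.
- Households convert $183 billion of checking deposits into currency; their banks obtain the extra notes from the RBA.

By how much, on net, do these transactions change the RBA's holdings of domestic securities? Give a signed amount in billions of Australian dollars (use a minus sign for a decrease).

OMO sale (to banks) $307 billion: securities removed from the RBA's portfolio → −$307B.
Currency withdrawal $183 billion: the RBA's securities portfolio is untouched → 0.
Net: −307 + 0 = -$307 billion.

-$307 billion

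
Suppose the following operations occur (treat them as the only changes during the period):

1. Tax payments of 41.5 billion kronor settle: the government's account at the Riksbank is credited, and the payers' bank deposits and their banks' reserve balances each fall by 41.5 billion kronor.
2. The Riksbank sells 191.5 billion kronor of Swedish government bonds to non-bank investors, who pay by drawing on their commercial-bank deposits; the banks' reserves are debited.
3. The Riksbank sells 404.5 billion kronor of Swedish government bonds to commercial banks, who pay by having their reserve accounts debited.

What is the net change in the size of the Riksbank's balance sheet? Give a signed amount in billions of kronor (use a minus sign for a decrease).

-596 billion

Riksbank balance sheet:
  Assets:      Securities −596B
  Liabilities: Bank reserves −637.5B, Government deposits +41.5B
Change in total Riksbank assets = -596 billion.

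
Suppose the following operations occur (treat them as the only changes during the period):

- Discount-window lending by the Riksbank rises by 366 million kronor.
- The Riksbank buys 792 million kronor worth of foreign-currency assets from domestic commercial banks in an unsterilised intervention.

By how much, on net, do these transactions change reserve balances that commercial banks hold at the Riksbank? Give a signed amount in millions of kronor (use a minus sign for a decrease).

Discount-window loan 366 million kronor: the loan is credited to the bank's reserve account → +366M.
FX purchase 792 million kronor: the Riksbank pays by crediting reserve accounts → +792M.
Net: 366 + 792 = +1158 million.

+1158 million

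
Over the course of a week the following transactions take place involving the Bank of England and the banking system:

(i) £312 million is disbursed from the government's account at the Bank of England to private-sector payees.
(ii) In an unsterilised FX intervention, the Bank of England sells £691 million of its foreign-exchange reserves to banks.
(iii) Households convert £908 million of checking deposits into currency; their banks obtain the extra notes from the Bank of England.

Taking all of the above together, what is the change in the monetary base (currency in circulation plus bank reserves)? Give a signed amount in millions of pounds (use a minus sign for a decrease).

-£379 million

Bank of England balance sheet:
  Assets:      Foreign assets −£691M
  Liabilities: Bank reserves −£1287M, Currency in circulation +£908M, Government deposits −£312M
Monetary base = currency + reserves: +£908M + (−£1287M) = -£379 million.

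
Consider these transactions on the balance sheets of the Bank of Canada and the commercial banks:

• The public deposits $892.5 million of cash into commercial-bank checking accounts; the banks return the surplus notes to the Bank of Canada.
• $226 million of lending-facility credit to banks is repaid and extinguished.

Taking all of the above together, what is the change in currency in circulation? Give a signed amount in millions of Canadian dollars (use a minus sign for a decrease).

-$892.5 million

Bank of Canada balance sheet:
  Assets:      Loans to banks −$226M
  Liabilities: Bank reserves +$666.5M, Currency in circulation −$892.5M
So the change in currency in circulation is -$892.5 million.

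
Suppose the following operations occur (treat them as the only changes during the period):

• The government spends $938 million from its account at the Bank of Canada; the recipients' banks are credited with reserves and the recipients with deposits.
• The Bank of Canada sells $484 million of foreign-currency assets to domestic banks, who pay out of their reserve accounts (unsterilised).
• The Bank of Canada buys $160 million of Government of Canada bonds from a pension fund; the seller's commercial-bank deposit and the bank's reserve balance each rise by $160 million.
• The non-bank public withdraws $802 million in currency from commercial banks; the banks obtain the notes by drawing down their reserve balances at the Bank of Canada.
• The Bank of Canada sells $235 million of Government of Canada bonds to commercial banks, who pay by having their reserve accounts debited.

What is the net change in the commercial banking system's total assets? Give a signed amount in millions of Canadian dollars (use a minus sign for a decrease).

+$296 million

Government spending $938 million: bank balance sheets expand → +$938M.
FX sale $484 million: just an asset swap on bank balance sheets → 0.
Asset purchase (from non-banks) $160 million: bank balance sheets expand → +$160M.
Currency withdrawal $802 million: bank balance sheets shrink → −$802M.
OMO sale (to banks) $235 million: just an asset swap on bank balance sheets → 0.
Net: 938 + 0 + 160 − 802 + 0 = +$296 million.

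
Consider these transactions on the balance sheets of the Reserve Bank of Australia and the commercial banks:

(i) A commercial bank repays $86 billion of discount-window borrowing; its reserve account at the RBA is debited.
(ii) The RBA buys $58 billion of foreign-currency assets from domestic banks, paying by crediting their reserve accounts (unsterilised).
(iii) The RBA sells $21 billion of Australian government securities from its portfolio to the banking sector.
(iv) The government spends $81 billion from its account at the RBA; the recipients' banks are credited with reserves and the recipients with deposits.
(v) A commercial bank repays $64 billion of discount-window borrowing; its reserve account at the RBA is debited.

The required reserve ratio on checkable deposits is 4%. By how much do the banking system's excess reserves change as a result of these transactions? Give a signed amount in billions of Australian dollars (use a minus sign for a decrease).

-$35.24 billion

Discount-window repayment $86 billion: reserves −$86B, deposits 0.
FX purchase $58 billion: reserves +$58B, deposits 0.
OMO sale (to banks) $21 billion: reserves −$21B, deposits 0.
Government spending $81 billion: reserves +$81B, deposits +$81B.
Discount-window repayment $64 billion: reserves −$64B, deposits 0.
Totals: Δreserves = −$32B, Δdeposits = +$81B.
Δrequired reserves = 4% × +$81B = +$3.24B.
Δexcess reserves = Δreserves − Δrequired = −$32B − (+$3.24B) = -$35.24 billion.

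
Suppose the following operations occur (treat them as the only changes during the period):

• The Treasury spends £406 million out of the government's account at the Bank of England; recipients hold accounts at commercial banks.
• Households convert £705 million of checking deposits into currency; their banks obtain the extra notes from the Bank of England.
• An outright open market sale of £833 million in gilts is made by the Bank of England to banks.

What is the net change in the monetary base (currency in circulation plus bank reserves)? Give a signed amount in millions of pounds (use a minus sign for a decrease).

Government spending £406 million: a non-base liability converts back to reserves → +£406M.
Currency withdrawal £705 million: just a shift between currency and reserves — both are base money → 0.
OMO sale (to banks) £833 million: Bank of England balance sheet contracts → −£833M.
Net: 406 + 0 − 833 = -£427 million.

-£427 million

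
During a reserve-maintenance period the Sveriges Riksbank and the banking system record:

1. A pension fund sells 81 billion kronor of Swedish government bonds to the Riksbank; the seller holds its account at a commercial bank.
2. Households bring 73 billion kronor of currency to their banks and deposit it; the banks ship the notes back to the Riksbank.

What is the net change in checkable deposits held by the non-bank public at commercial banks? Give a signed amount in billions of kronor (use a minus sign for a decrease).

+154 billion

Asset purchase (from non-banks) 81 billion kronor: non-bank counterparties' bank balances rise → +81B.
Currency deposit 73 billion kronor: non-bank counterparties' bank balances rise → +73B.
Net: 81 + 73 = +154 billion.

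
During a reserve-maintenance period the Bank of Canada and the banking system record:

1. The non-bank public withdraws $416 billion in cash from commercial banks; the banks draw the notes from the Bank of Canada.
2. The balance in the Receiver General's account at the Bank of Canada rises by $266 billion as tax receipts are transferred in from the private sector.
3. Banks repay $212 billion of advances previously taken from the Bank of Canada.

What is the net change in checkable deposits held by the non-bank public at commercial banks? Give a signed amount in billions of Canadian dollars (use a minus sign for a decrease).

-$682 billion

Currency withdrawal $416 billion: non-bank counterparties' bank balances fall → −$416B.
Government account inflow $266 billion: non-bank counterparties' bank balances fall → −$266B.
Discount-window repayment $212 billion: the counterparty is a bank, so public deposits are unchanged → 0.
Net: −416 − 266 + 0 = -$682 billion.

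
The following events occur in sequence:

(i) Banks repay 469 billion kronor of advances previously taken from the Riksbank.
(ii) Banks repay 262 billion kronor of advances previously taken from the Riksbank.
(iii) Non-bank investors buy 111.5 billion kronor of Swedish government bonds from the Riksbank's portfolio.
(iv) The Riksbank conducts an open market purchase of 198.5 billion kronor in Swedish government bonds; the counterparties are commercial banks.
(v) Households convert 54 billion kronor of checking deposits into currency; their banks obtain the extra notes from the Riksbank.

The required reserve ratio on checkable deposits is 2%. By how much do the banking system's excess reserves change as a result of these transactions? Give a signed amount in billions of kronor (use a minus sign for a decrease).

Discount-window repayment 469 billion kronor: reserves −469B, deposits 0.
Discount-window repayment 262 billion kronor: reserves −262B, deposits 0.
Asset sale (to non-banks) 111.5 billion kronor: reserves −111.5B, deposits −111.5B.
OMO purchase (from banks) 198.5 billion kronor: reserves +198.5B, deposits 0.
Currency withdrawal 54 billion kronor: reserves −54B, deposits −54B.
Totals: Δreserves = −698B, Δdeposits = −165.5B.
Δrequired reserves = 2% × −165.5B = −3.31B.
Δexcess reserves = Δreserves − Δrequired = −698B − (−3.31B) = -694.69 billion.

-694.69 billion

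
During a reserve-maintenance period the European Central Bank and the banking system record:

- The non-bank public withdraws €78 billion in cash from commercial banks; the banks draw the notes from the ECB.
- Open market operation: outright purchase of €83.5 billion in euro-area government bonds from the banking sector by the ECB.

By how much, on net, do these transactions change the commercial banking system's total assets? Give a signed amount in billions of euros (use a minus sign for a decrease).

Currency withdrawal €78 billion: bank balance sheets shrink → −€78B.
OMO purchase (from banks) €83.5 billion: just an asset swap on bank balance sheets → 0.
Net: −78 + 0 = -€78 billion.

-€78 billion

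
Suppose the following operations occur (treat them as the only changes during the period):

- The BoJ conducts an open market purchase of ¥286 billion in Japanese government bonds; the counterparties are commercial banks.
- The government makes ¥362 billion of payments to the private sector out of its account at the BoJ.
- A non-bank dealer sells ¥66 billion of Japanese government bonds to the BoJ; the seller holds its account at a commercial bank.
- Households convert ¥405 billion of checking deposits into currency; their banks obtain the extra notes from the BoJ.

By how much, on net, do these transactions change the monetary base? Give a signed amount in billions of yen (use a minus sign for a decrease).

BoJ balance sheet:
  Assets:      Securities +¥352B
  Liabilities: Bank reserves +¥309B, Currency in circulation +¥405B, Government deposits −¥362B
Monetary base = currency + reserves: +¥405B + (+¥309B) = +¥714 billion.

+¥714 billion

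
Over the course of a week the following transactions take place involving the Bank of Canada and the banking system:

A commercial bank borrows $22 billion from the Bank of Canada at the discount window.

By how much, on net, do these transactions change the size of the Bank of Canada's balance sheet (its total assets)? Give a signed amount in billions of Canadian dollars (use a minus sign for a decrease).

+$22 billion

Discount-window loan $22 billion: a Bank of Canada asset is acquired → +$22B.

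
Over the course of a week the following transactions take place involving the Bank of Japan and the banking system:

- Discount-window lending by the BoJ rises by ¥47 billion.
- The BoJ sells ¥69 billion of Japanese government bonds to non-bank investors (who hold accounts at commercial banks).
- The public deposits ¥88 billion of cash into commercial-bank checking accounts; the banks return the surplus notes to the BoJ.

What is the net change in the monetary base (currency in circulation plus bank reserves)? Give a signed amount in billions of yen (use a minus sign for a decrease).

BoJ balance sheet:
  Assets:      Securities −¥69B, Loans to banks +¥47B
  Liabilities: Bank reserves +¥66B, Currency in circulation −¥88B
Monetary base = currency + reserves: −¥88B + (+¥66B) = -¥22 billion.

-¥22 billion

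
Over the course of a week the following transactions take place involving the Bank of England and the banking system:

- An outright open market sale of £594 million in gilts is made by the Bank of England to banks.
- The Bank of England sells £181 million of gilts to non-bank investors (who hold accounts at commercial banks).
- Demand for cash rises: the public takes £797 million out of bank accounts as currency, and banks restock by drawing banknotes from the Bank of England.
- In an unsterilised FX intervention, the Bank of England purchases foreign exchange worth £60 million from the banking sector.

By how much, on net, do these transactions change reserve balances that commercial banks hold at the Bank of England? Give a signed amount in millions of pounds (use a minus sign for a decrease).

-£1512 million

Bank of England balance sheet:
  Assets:      Securities −£775M, Foreign assets +£60M
  Liabilities: Bank reserves −£1512M, Currency in circulation +£797M
Commercial banking system:
  Assets:      Reserves at CB −£1512M, Securities +£594M, Foreign assets −£60M
  Liabilities: Checkable deposits −£978M
So the change in reserve balances that commercial banks hold at the Bank of England is -£1512 million.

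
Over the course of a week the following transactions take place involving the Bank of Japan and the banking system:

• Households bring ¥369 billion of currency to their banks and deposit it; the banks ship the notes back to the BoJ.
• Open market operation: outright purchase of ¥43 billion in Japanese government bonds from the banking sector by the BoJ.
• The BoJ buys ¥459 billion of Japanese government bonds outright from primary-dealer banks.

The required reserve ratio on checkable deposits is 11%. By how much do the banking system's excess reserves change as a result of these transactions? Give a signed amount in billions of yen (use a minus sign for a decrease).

+¥830.41 billion

Currency deposit ¥369 billion: reserves +¥369B, deposits +¥369B.
OMO purchase (from banks) ¥43 billion: reserves +¥43B, deposits 0.
OMO purchase (from banks) ¥459 billion: reserves +¥459B, deposits 0.
Totals: Δreserves = +¥871B, Δdeposits = +¥369B.
Δrequired reserves = 11% × +¥369B = +¥40.59B.
Δexcess reserves = Δreserves − Δrequired = +¥871B − (+¥40.59B) = +¥830.41 billion.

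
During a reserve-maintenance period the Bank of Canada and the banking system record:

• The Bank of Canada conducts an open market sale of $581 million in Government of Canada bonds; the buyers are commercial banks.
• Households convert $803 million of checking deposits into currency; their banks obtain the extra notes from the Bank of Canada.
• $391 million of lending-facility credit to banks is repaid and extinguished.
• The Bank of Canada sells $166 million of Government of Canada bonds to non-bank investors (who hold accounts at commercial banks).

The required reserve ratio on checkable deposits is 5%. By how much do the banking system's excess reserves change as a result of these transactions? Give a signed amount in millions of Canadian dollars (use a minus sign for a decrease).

-$1892.55 million

OMO sale (to banks) $581 million: reserves −$581M, deposits 0.
Currency withdrawal $803 million: reserves −$803M, deposits −$803M.
Discount-window repayment $391 million: reserves −$391M, deposits 0.
Asset sale (to non-banks) $166 million: reserves −$166M, deposits −$166M.
Totals: Δreserves = −$1941M, Δdeposits = −$969M.
Δrequired reserves = 5% × −$969M = −$48.45M.
Δexcess reserves = Δreserves − Δrequired = −$1941M − (−$48.45M) = -$1892.55 million.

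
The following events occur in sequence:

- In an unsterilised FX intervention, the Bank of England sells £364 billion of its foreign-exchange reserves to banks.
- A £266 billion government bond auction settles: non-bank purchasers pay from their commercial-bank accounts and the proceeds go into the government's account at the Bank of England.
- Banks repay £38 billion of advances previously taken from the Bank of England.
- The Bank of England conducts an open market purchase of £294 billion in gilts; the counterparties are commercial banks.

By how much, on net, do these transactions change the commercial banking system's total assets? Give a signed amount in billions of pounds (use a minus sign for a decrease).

FX sale £364 billion: just an asset swap on bank balance sheets → 0.
Government account inflow £266 billion: bank balance sheets shrink → −£266B.
Discount-window repayment £38 billion: bank balance sheets shrink → −£38B.
OMO purchase (from banks) £294 billion: just an asset swap on bank balance sheets → 0.
Net: 0 − 266 − 38 + 0 = -£304 billion.

-£304 billion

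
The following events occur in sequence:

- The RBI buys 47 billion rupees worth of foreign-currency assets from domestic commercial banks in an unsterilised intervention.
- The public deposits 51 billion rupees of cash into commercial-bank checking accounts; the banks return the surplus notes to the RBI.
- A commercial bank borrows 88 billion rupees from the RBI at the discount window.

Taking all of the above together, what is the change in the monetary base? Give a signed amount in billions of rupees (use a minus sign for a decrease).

FX purchase 47 billion rupees: RBI balance sheet expands → +47B.
Currency deposit 51 billion rupees: just a shift between currency and reserves — both are base money → 0.
Discount-window loan 88 billion rupees: RBI balance sheet expands → +88B.
Net: 47 + 0 + 88 = +135 billion.

+135 billion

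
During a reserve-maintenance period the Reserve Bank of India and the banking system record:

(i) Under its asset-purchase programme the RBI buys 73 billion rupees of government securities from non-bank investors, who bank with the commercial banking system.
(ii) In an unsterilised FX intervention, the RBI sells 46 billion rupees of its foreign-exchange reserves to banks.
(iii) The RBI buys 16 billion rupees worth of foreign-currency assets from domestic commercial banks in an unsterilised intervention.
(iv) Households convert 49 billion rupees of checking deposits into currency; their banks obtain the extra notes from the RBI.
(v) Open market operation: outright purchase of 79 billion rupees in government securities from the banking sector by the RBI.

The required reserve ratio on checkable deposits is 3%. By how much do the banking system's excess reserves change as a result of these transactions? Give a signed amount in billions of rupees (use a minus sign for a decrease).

Asset purchase (from non-banks) 73 billion rupees: reserves +73B, deposits +73B.
FX sale 46 billion rupees: reserves −46B, deposits 0.
FX purchase 16 billion rupees: reserves +16B, deposits 0.
Currency withdrawal 49 billion rupees: reserves −49B, deposits −49B.
OMO purchase (from banks) 79 billion rupees: reserves +79B, deposits 0.
Totals: Δreserves = +73B, Δdeposits = +24B.
Δrequired reserves = 3% × +24B = +0.72B.
Δexcess reserves = Δreserves − Δrequired = +73B − (+0.72B) = +72.28 billion.

+72.28 billion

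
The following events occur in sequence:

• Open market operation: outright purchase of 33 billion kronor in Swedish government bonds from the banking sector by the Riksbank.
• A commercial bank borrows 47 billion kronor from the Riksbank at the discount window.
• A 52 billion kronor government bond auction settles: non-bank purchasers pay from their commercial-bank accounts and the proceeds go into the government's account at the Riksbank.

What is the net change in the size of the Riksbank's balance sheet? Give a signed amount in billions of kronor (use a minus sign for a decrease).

OMO purchase (from banks) 33 billion kronor: a Riksbank asset is acquired → +33B.
Discount-window loan 47 billion kronor: a Riksbank asset is acquired → +47B.
Government account inflow 52 billion kronor: only the composition of liabilities changes → 0.
Net: 33 + 47 + 0 = +80 billion.

+80 billion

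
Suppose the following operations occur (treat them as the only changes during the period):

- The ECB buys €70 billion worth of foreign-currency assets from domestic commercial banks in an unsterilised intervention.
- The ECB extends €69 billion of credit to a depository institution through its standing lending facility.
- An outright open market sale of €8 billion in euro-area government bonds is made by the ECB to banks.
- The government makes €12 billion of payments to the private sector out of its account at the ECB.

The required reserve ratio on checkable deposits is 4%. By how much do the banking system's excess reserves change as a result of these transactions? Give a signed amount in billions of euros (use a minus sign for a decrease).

FX purchase €70 billion: reserves +€70B, deposits 0.
Discount-window loan €69 billion: reserves +€69B, deposits 0.
OMO sale (to banks) €8 billion: reserves −€8B, deposits 0.
Government spending €12 billion: reserves +€12B, deposits +€12B.
Totals: Δreserves = +€143B, Δdeposits = +€12B.
Δrequired reserves = 4% × +€12B = +€0.48B.
Δexcess reserves = Δreserves − Δrequired = +€143B − (+€0.48B) = +€142.52 billion.

+€142.52 billion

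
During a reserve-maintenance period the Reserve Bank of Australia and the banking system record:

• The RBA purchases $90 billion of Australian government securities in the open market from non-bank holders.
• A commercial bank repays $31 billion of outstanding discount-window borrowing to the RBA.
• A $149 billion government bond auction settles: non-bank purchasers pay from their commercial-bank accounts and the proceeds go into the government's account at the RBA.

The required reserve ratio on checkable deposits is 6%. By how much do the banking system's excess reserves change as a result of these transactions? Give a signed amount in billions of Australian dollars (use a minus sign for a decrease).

-$86.46 billion

Asset purchase (from non-banks) $90 billion: reserves +$90B, deposits +$90B.
Discount-window repayment $31 billion: reserves −$31B, deposits 0.
Government account inflow $149 billion: reserves −$149B, deposits −$149B.
Totals: Δreserves = −$90B, Δdeposits = −$59B.
Δrequired reserves = 6% × −$59B = −$3.54B.
Δexcess reserves = Δreserves − Δrequired = −$90B − (−$3.54B) = -$86.46 billion.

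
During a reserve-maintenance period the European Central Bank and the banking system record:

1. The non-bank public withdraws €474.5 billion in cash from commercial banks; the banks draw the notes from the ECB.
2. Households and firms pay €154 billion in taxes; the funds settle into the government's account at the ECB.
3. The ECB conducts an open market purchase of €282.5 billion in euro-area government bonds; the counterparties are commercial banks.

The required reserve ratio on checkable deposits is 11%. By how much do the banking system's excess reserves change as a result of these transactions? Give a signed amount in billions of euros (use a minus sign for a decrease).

-€276.865 billion

Currency withdrawal €474.5 billion: reserves −€474.5B, deposits −€474.5B.
Government account inflow €154 billion: reserves −€154B, deposits −€154B.
OMO purchase (from banks) €282.5 billion: reserves +€282.5B, deposits 0.
Totals: Δreserves = −€346B, Δdeposits = −€628.5B.
Δrequired reserves = 11% × −€628.5B = −€69.135B.
Δexcess reserves = Δreserves − Δrequired = −€346B − (−€69.135B) = -€276.865 billion.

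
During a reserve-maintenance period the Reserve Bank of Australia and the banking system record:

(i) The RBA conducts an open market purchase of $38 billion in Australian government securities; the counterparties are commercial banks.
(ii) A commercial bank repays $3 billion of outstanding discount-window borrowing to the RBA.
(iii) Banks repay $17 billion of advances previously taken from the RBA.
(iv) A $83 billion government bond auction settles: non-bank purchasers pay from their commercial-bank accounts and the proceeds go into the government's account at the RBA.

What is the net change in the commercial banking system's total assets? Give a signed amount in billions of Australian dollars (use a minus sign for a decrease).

-$103 billion

OMO purchase (from banks) $38 billion: just an asset swap on bank balance sheets → 0.
Discount-window repayment $3 billion: bank balance sheets shrink → −$3B.
Discount-window repayment $17 billion: bank balance sheets shrink → −$17B.
Government account inflow $83 billion: bank balance sheets shrink → −$83B.
Net: 0 − 3 − 17 − 83 = -$103 billion.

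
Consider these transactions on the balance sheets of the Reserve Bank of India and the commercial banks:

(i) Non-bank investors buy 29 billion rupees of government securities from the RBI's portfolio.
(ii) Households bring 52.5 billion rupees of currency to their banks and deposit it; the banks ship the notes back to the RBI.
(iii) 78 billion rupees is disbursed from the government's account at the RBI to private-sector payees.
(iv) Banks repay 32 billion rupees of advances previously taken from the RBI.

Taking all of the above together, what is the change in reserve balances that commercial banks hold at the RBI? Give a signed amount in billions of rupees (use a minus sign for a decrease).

+69.5 billion

RBI balance sheet:
  Assets:      Securities −29B, Loans to banks −32B
  Liabilities: Bank reserves +69.5B, Currency in circulation −52.5B, Government deposits −78B
So the change in reserve balances that commercial banks hold at the RBI is +69.5 billion.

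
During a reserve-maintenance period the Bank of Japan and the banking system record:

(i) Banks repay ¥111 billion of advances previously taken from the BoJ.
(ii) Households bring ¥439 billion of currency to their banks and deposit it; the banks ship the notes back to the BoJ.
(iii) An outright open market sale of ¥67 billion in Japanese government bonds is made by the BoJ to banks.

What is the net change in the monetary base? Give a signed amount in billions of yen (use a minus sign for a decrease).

Discount-window repayment ¥111 billion: BoJ balance sheet contracts → −¥111B.
Currency deposit ¥439 billion: just a shift between currency and reserves — both are base money → 0.
OMO sale (to banks) ¥67 billion: BoJ balance sheet contracts → −¥67B.
Net: −111 + 0 − 67 = -¥178 billion.

-¥178 billion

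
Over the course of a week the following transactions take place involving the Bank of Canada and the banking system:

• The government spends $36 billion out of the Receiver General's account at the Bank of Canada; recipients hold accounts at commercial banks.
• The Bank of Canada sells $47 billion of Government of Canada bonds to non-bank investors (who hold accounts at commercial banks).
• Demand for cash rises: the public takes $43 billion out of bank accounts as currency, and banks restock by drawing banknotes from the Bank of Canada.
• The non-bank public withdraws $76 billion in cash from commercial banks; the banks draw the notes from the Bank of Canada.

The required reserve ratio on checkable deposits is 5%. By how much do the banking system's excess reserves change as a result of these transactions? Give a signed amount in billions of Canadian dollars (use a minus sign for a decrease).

-$123.5 billion

Government spending $36 billion: reserves +$36B, deposits +$36B.
Asset sale (to non-banks) $47 billion: reserves −$47B, deposits −$47B.
Currency withdrawal $43 billion: reserves −$43B, deposits −$43B.
Currency withdrawal $76 billion: reserves −$76B, deposits −$76B.
Totals: Δreserves = −$130B, Δdeposits = −$130B.
Δrequired reserves = 5% × −$130B = −$6.5B.
Δexcess reserves = Δreserves − Δrequired = −$130B − (−$6.5B) = -$123.5 billion.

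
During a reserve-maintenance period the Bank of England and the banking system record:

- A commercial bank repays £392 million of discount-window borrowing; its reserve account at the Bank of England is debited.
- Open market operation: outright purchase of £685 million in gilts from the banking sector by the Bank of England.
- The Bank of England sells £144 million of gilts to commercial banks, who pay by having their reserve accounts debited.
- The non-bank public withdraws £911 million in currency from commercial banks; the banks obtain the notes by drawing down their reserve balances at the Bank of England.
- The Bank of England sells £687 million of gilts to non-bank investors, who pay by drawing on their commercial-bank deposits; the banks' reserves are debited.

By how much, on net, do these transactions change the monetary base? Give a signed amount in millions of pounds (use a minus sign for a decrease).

Discount-window repayment £392 million: Bank of England balance sheet contracts → −£392M.
OMO purchase (from banks) £685 million: Bank of England balance sheet expands → +£685M.
OMO sale (to banks) £144 million: Bank of England balance sheet contracts → −£144M.
Currency withdrawal £911 million: just a shift between currency and reserves — both are base money → 0.
Asset sale (to non-banks) £687 million: Bank of England balance sheet contracts → −£687M.
Net: −392 + 685 − 144 + 0 − 687 = -£538 million.

-£538 million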